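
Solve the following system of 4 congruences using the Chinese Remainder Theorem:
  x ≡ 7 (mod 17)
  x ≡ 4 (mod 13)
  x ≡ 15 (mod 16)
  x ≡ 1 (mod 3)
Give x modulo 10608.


Product of moduli M = 17 · 13 · 16 · 3 = 10608.
Merge one congruence at a time:
  Start: x ≡ 7 (mod 17).
  Combine with x ≡ 4 (mod 13); new modulus lcm = 221.
    Write x = 7 + 17·t and substitute into x ≡ 4 (mod 13): 17·t ≡ 4 − 7 = -3 (mod 13).
    Reduce coefficients mod 13: 4·t ≡ 10 (mod 13).
    The inverse of 4 mod 13 is 10 (since 4·10 = 40 = 3·13 + 1), so t ≡ 10·10 = 100 ≡ 9 (mod 13).
    Then x = 7 + 17·9 = 160, valid modulo lcm(17, 13) = 221: x ≡ 160 (mod 221).
  Combine with x ≡ 15 (mod 16); new modulus lcm = 3536.
    Write x = 160 + 221·t and substitute into x ≡ 15 (mod 16): 221·t ≡ 15 − 160 = -145 (mod 16).
    Reduce coefficients mod 16: 13·t ≡ 15 (mod 16).
    The inverse of 13 mod 16 is 5 (since 13·5 = 65 = 4·16 + 1), so t ≡ 5·15 = 75 ≡ 11 (mod 16).
    Then x = 160 + 221·11 = 2591, valid modulo lcm(221, 16) = 3536: x ≡ 2591 (mod 3536).
  Combine with x ≡ 1 (mod 3); new modulus lcm = 10608.
    Write x = 2591 + 3536·t and substitute into x ≡ 1 (mod 3): 3536·t ≡ 1 − 2591 = -2590 (mod 3).
    Reduce coefficients mod 3: 2·t ≡ 2 (mod 3).
    The inverse of 2 mod 3 is 2 (since 2·2 = 4 = 1·3 + 1), so t ≡ 2·2 = 4 ≡ 1 (mod 3).
    Then x = 2591 + 3536·1 = 6127, valid modulo lcm(3536, 3) = 10608: x ≡ 6127 (mod 10608).
Verify against each original: 6127 mod 17 = 7, 6127 mod 13 = 4, 6127 mod 16 = 15, 6127 mod 3 = 1.

x ≡ 6127 (mod 10608).


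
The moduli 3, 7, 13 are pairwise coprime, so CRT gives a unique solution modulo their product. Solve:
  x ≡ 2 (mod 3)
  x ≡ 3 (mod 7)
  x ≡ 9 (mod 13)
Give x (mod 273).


Moduli 3, 7, 13 are pairwise coprime; by CRT there is a unique solution modulo M = 3 · 7 · 13 = 273.
Solve pairwise, accumulating the modulus:
  Start with x ≡ 2 (mod 3).
  Combine with x ≡ 3 (mod 7): since gcd(3, 7) = 1, we get a unique residue mod 21.
    Write x = 2 + 3·t and substitute into x ≡ 3 (mod 7): 3·t ≡ 3 − 2 = 1 (mod 7).
    The inverse of 3 mod 7 is 5 (since 3·5 = 15 = 2·7 + 1), so t ≡ 5·1 = 5 ≡ 5 (mod 7).
    Then x = 2 + 3·5 = 17, valid modulo lcm(3, 7) = 21: x ≡ 17 (mod 21).
  Combine with x ≡ 9 (mod 13): since gcd(21, 13) = 1, we get a unique residue mod 273.
    Write x = 17 + 21·t and substitute into x ≡ 9 (mod 13): 21·t ≡ 9 − 17 = -8 (mod 13).
    Reduce coefficients mod 13: 8·t ≡ 5 (mod 13).
    The inverse of 8 mod 13 is 5 (since 8·5 = 40 = 3·13 + 1), so t ≡ 5·5 = 25 ≡ 12 (mod 13).
    Then x = 17 + 21·12 = 269, valid modulo lcm(21, 13) = 273: x ≡ 269 (mod 273).
Verify: 269 mod 3 = 2 ✓, 269 mod 7 = 3 ✓, 269 mod 13 = 9 ✓.

x ≡ 269 (mod 273).


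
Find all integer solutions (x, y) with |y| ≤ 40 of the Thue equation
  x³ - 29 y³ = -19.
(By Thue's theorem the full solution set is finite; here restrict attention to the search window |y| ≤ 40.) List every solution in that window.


The equation is x³ - 29y³ = -19. For fixed y, x³ = 29·y³ − 19, so a solution requires the RHS to be a perfect cube.
Strategy: iterate y from -40 to 40, compute RHS = 29·y³ − 19, and check whether it is a (positive or negative) perfect cube.
Check small values of y:
  y = 0: RHS = -19 is not a perfect cube.
  y = 1: RHS = 10 is not a perfect cube.
  y = -1: RHS = -48 is not a perfect cube.
  y = 2: RHS = 213 is not a perfect cube.
  y = -2: RHS = -251 is not a perfect cube.
  y = 3: RHS = 764 is not a perfect cube.
  y = -3: RHS = -802 is not a perfect cube.
Continuing the search up to |y| = 40 finds no solutions either.
No (x, y) in the scanned range satisfies the equation.

No integer solutions with |y| ≤ 40.


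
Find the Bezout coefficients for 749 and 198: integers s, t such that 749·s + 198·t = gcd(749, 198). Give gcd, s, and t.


Euclidean algorithm on (749, 198) — divide until remainder is 0:
  749 = 3 · 198 + 155
  198 = 1 · 155 + 43
  155 = 3 · 43 + 26
  43 = 1 · 26 + 17
  26 = 1 · 17 + 9
  17 = 1 · 9 + 8
  9 = 1 · 8 + 1
  8 = 8 · 1 + 0
gcd(749, 198) = 1.
Track Bezout coefficients alongside the remainders: start with r₀ = 749 = a·1 + b·0 (s = 1, t = 0) and r₁ = 198 = a·0 + b·1 (s = 0, t = 1); each new remainder r_{k+1} = r_{k-1} − q_k·r_k inherits s_{k+1} = s_{k-1} − q_k·s_k, t_{k+1} = t_{k-1} − q_k·t_k, so r_k = a·s_k + b·t_k at every step:
  q = 3: r = 155, s = 1 − 3·0 = 1, t = 0 − 3·1 = -3  (check: 749·1 + 198·(-3) = 155)
  q = 1: r = 43, s = 0 − 1·1 = -1, t = 1 − 1·(-3) = 4  (check: 749·(-1) + 198·4 = 43)
  q = 3: r = 26, s = 1 − 3·(-1) = 4, t = -3 − 3·4 = -15  (check: 749·4 + 198·(-15) = 26)
  q = 1: r = 17, s = -1 − 1·4 = -5, t = 4 − 1·(-15) = 19  (check: 749·(-5) + 198·19 = 17)
  q = 1: r = 9, s = 4 − 1·(-5) = 9, t = -15 − 1·19 = -34  (check: 749·9 + 198·(-34) = 9)
  q = 1: r = 8, s = -5 − 1·9 = -14, t = 19 − 1·(-34) = 53  (check: 749·(-14) + 198·53 = 8)
  q = 1: r = 1, s = 9 − 1·(-14) = 23, t = -34 − 1·53 = -87  (check: 749·23 + 198·(-87) = 1)
The row with r = 1 (the gcd) gives the Bezout coefficients s = 23, t = -87.
Result: 749 · (23) + 198 · (-87) = 1.

gcd(749, 198) = 1; s = 23, t = -87 (check: 749·23 + 198·(-87) = 1).


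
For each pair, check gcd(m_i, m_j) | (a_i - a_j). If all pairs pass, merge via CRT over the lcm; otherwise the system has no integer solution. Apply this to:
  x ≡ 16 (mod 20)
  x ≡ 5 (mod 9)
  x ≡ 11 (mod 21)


Moduli 20, 9, 21 are not pairwise coprime, so CRT works modulo lcm(m_i) when all pairwise compatibility conditions hold.
Pairwise compatibility: gcd(m_i, m_j) must divide a_i - a_j for every pair.
Merge one congruence at a time:
  Start: x ≡ 16 (mod 20).
  Combine with x ≡ 5 (mod 9): gcd(20, 9) = 1; 5 - 16 = -11, which IS divisible by 1, so compatible.
    Write x = 16 + 20·t and substitute into x ≡ 5 (mod 9): 20·t ≡ 5 − 16 = -11 (mod 9).
    Reduce coefficients mod 9: 2·t ≡ 7 (mod 9).
    The inverse of 2 mod 9 is 5 (since 2·5 = 10 = 1·9 + 1), so t ≡ 5·7 = 35 ≡ 8 (mod 9).
    Then x = 16 + 20·8 = 176, valid modulo lcm(20, 9) = 180: x ≡ 176 (mod 180).
  Combine with x ≡ 11 (mod 21): gcd(180, 21) = 3; 11 - 176 = -165, which IS divisible by 3, so compatible.
    Write x = 176 + 180·t and substitute into x ≡ 11 (mod 21): 180·t ≡ 11 − 176 = -165 (mod 21).
    Divide the congruence (and modulus) by g = 3: 60·t ≡ -55 (mod 7).
    Reduce coefficients mod 7: 4·t ≡ 1 (mod 7).
    The inverse of 4 mod 7 is 2 (since 4·2 = 8 = 1·7 + 1), so t ≡ 2·1 = 2 ≡ 2 (mod 7).
    Then x = 176 + 180·2 = 536, valid modulo lcm(180, 21) = 1260: x ≡ 536 (mod 1260).
Verify: 536 mod 20 = 16, 536 mod 9 = 5, 536 mod 21 = 11.

x ≡ 536 (mod 1260).


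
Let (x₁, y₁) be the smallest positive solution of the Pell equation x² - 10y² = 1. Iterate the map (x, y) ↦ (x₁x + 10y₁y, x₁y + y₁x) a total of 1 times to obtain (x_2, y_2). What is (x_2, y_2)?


Step 1: Find the fundamental solution (x₁, y₁) of x² - 10y² = 1.
  Expand √10 as a continued fraction. a₀ = ⌊√10⌋ = 3; iterate m_{k+1} = d_k·a_k − m_k, d_{k+1} = (10 − m_{k+1}²)/d_k, a_{k+1} = ⌊(a₀ + m_{k+1})/d_{k+1}⌋ (starting m₀ = 0, d₀ = 1), with convergents p_k = a_k·p_{k-1} + p_{k-2}, q_k = a_k·q_{k-1} + q_{k-2} (p₋₁ = 1, q₋₁ = 0):
  k = 0: a₀ = 3; p₀/q₀ = 3/1; p₀² − 10·q₀² = 9 − 10 = -1.
  k = 1: m = 3, d = 1, a = ⌊(3 + 3)/1⌋ = 6; p/q = (6·3 + 1)/(6·1 + 0) = 19/6; p² − 10·q² = 361 − 360 = 1.
  The first convergent with p² − 10·q² = 1 gives the fundamental solution (x₁, y₁) = (19, 6).
Step 2: Apply the recurrence (x_{n+1}, y_{n+1}) = (x₁x_n + 10y₁y_n, x₁y_n + y₁x_n) repeatedly.
  From (x_1, y_1) = (19, 6): x_2 = 19·19 + 10·6·6 = 721; y_2 = 19·6 + 6·19 = 228.
Step 3: Verify x_2² - 10·y_2² = 519841 - 519840 = 1 (should be 1). ✓

(x_1, y_1) = (19, 6); (x_2, y_2) = (721, 228).


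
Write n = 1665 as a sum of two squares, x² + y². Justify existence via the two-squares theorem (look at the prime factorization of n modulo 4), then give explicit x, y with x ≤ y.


Step 1: Factor n = 1665 = 3^2 · 5 · 37.
Step 2: Check the mod-4 condition on each prime factor: 3 ≡ 3 (mod 4), exponent 2 (must be even); 5 ≡ 1 (mod 4), exponent 1; 37 ≡ 1 (mod 4), exponent 1.
All primes ≡ 3 (mod 4) appear to even exponent (or don't appear), so by the two-squares theorem n IS expressible as a sum of two squares.
Step 3: Build a representation. Group n = k² · m with k = 3 and m = 5 · 37 = 185 (a product of primes ≡ 1 (mod 4)); a representation of m scales to one of n via (k·x)² + (k·y)² = k²(x² + y²). Each prime p ≡ 1 (mod 4) is itself a sum of two squares; find a² by testing p − a² for a perfect square:
  5: 5 − 1² = 4 = 2² ⇒ 5 = 1² + 2².
  37: 37 − 1² = 36 = 6² ⇒ 37 = 1² + 6².
  Combine using the Brahmagupta–Fibonacci identity (a² + b²)(c² + d²) = (ac − bd)² + (ad + bc)² = (ac + bd)² + (ad − bc)²:
  5 · 37 = 185: from (1² + 2²)(1² + 6²), take (1·1 − 2·6, 1·6 + 2·1) = (1 − 12, 6 + 2) = (-11, 8); dropping signs (only squares matter) gives (11, 8); check 11² + 8² = 121 + 64 = 185 ✓.
  Scale by k = 3: (3·11, 3·8) = (33, 24).
Step 4: Order so x ≤ y and verify: 24² + 33² = 576 + 1089 = 1665 = n. ✓

n = 1665 = 24² + 33² (one valid representation with x ≤ y).


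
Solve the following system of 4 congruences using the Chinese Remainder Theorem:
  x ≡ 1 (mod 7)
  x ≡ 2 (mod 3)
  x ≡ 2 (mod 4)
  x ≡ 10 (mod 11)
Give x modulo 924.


Product of moduli M = 7 · 3 · 4 · 11 = 924.
Merge one congruence at a time:
  Start: x ≡ 1 (mod 7).
  Combine with x ≡ 2 (mod 3); new modulus lcm = 21.
    Write x = 1 + 7·t and substitute into x ≡ 2 (mod 3): 7·t ≡ 2 − 1 = 1 (mod 3).
    Reduce coefficients mod 3: 1·t ≡ 1 (mod 3).
    So t ≡ 1 (mod 3).
    Then x = 1 + 7·1 = 8, valid modulo lcm(7, 3) = 21: x ≡ 8 (mod 21).
  Combine with x ≡ 2 (mod 4); new modulus lcm = 84.
    Write x = 8 + 21·t and substitute into x ≡ 2 (mod 4): 21·t ≡ 2 − 8 = -6 (mod 4).
    Reduce coefficients mod 4: 1·t ≡ 2 (mod 4).
    So t ≡ 2 (mod 4).
    Then x = 8 + 21·2 = 50, valid modulo lcm(21, 4) = 84: x ≡ 50 (mod 84).
  Combine with x ≡ 10 (mod 11); new modulus lcm = 924.
    Write x = 50 + 84·t and substitute into x ≡ 10 (mod 11): 84·t ≡ 10 − 50 = -40 (mod 11).
    Reduce coefficients mod 11: 7·t ≡ 4 (mod 11).
    The inverse of 7 mod 11 is 8 (since 7·8 = 56 = 5·11 + 1), so t ≡ 8·4 = 32 ≡ 10 (mod 11).
    Then x = 50 + 84·10 = 890, valid modulo lcm(84, 11) = 924: x ≡ 890 (mod 924).
Verify against each original: 890 mod 7 = 1, 890 mod 3 = 2, 890 mod 4 = 2, 890 mod 11 = 10.

x ≡ 890 (mod 924).


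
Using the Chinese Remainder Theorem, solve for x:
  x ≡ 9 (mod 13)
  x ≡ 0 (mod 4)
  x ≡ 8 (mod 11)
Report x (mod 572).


Moduli 13, 4, 11 are pairwise coprime; by CRT there is a unique solution modulo M = 13 · 4 · 11 = 572.
Solve pairwise, accumulating the modulus:
  Start with x ≡ 9 (mod 13).
  Combine with x ≡ 0 (mod 4): since gcd(13, 4) = 1, we get a unique residue mod 52.
    Write x = 9 + 13·t and substitute into x ≡ 0 (mod 4): 13·t ≡ 0 − 9 = -9 (mod 4).
    Reduce coefficients mod 4: 1·t ≡ 3 (mod 4).
    So t ≡ 3 (mod 4).
    Then x = 9 + 13·3 = 48, valid modulo lcm(13, 4) = 52: x ≡ 48 (mod 52).
  Combine with x ≡ 8 (mod 11): since gcd(52, 11) = 1, we get a unique residue mod 572.
    Write x = 48 + 52·t and substitute into x ≡ 8 (mod 11): 52·t ≡ 8 − 48 = -40 (mod 11).
    Reduce coefficients mod 11: 8·t ≡ 4 (mod 11).
    The inverse of 8 mod 11 is 7 (since 8·7 = 56 = 5·11 + 1), so t ≡ 7·4 = 28 ≡ 6 (mod 11).
    Then x = 48 + 52·6 = 360, valid modulo lcm(52, 11) = 572: x ≡ 360 (mod 572).
Verify: 360 mod 13 = 9 ✓, 360 mod 4 = 0 ✓, 360 mod 11 = 8 ✓.

x ≡ 360 (mod 572).


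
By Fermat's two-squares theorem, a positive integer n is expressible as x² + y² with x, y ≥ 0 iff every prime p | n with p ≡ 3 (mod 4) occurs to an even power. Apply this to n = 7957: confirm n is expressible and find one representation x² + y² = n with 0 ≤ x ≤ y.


Step 1: Factor n = 7957 = 73 · 109.
Step 2: Check the mod-4 condition on each prime factor: 73 ≡ 1 (mod 4), exponent 1; 109 ≡ 1 (mod 4), exponent 1.
All primes ≡ 3 (mod 4) appear to even exponent (or don't appear), so by the two-squares theorem n IS expressible as a sum of two squares.
Step 3: Build a representation. Here n = 73 · 109 is a product of primes ≡ 1 (mod 4). Each prime p ≡ 1 (mod 4) is itself a sum of two squares; find a² by testing p − a² for a perfect square:
  73: 73 − 1² = 72, 73 − 2² = 69, 73 − 3² = 64 = 8² ⇒ 73 = 3² + 8².
  109: 109 − 1² = 108, 109 − 2² = 105, 109 − 3² = 100 = 10² ⇒ 109 = 3² + 10².
  Combine using the Brahmagupta–Fibonacci identity (a² + b²)(c² + d²) = (ac − bd)² + (ad + bc)² = (ac + bd)² + (ad − bc)²:
  73 · 109 = 7957: from (3² + 8²)(3² + 10²), take (3·3 − 8·10, 3·10 + 8·3) = (9 − 80, 30 + 24) = (-71, 54); dropping signs (only squares matter) gives (71, 54); check 71² + 54² = 5041 + 2916 = 7957 ✓.
Step 4: Order so x ≤ y and verify: 54² + 71² = 2916 + 5041 = 7957 = n. ✓

n = 7957 = 54² + 71² (one valid representation with x ≤ y).


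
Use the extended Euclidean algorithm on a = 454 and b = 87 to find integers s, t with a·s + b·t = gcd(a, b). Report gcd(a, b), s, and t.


Euclidean algorithm on (454, 87) — divide until remainder is 0:
  454 = 5 · 87 + 19
  87 = 4 · 19 + 11
  19 = 1 · 11 + 8
  11 = 1 · 8 + 3
  8 = 2 · 3 + 2
  3 = 1 · 2 + 1
  2 = 2 · 1 + 0
gcd(454, 87) = 1.
Track Bezout coefficients alongside the remainders: start with r₀ = 454 = a·1 + b·0 (s = 1, t = 0) and r₁ = 87 = a·0 + b·1 (s = 0, t = 1); each new remainder r_{k+1} = r_{k-1} − q_k·r_k inherits s_{k+1} = s_{k-1} − q_k·s_k, t_{k+1} = t_{k-1} − q_k·t_k, so r_k = a·s_k + b·t_k at every step:
  q = 5: r = 19, s = 1 − 5·0 = 1, t = 0 − 5·1 = -5  (check: 454·1 + 87·(-5) = 19)
  q = 4: r = 11, s = 0 − 4·1 = -4, t = 1 − 4·(-5) = 21  (check: 454·(-4) + 87·21 = 11)
  q = 1: r = 8, s = 1 − 1·(-4) = 5, t = -5 − 1·21 = -26  (check: 454·5 + 87·(-26) = 8)
  q = 1: r = 3, s = -4 − 1·5 = -9, t = 21 − 1·(-26) = 47  (check: 454·(-9) + 87·47 = 3)
  q = 2: r = 2, s = 5 − 2·(-9) = 23, t = -26 − 2·47 = -120  (check: 454·23 + 87·(-120) = 2)
  q = 1: r = 1, s = -9 − 1·23 = -32, t = 47 − 1·(-120) = 167  (check: 454·(-32) + 87·167 = 1)
The row with r = 1 (the gcd) gives the Bezout coefficients s = -32, t = 167.
Result: 454 · (-32) + 87 · (167) = 1.

gcd(454, 87) = 1; s = -32, t = 167 (check: 454·(-32) + 87·167 = 1).


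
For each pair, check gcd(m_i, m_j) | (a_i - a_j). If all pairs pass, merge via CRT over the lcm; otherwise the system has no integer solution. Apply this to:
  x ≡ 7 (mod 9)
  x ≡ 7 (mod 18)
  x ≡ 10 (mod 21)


Moduli 9, 18, 21 are not pairwise coprime, so CRT works modulo lcm(m_i) when all pairwise compatibility conditions hold.
Pairwise compatibility: gcd(m_i, m_j) must divide a_i - a_j for every pair.
Merge one congruence at a time:
  Start: x ≡ 7 (mod 9).
  Combine with x ≡ 7 (mod 18): gcd(9, 18) = 9; 7 - 7 = 0, which IS divisible by 9, so compatible.
    Write x = 7 + 9·t and substitute into x ≡ 7 (mod 18): 9·t ≡ 7 − 7 = 0 (mod 18).
    Divide the congruence (and modulus) by g = 9: 1·t ≡ 0 (mod 2).
    So t ≡ 0 (mod 2).
    Then x = 7 + 9·0 = 7, valid modulo lcm(9, 18) = 18: x ≡ 7 (mod 18).
  Combine with x ≡ 10 (mod 21): gcd(18, 21) = 3; 10 - 7 = 3, which IS divisible by 3, so compatible.
    Write x = 7 + 18·t and substitute into x ≡ 10 (mod 21): 18·t ≡ 10 − 7 = 3 (mod 21).
    Divide the congruence (and modulus) by g = 3: 6·t ≡ 1 (mod 7).
    The inverse of 6 mod 7 is 6 (since 6·6 = 36 = 5·7 + 1), so t ≡ 6·1 = 6 ≡ 6 (mod 7).
    Then x = 7 + 18·6 = 115, valid modulo lcm(18, 21) = 126: x ≡ 115 (mod 126).
Verify: 115 mod 9 = 7, 115 mod 18 = 7, 115 mod 21 = 10.

x ≡ 115 (mod 126).


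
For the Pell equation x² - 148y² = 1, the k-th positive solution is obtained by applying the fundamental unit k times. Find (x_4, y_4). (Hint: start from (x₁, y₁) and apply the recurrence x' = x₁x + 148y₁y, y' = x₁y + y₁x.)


Step 1: Find the fundamental solution (x₁, y₁) of x² - 148y² = 1.
  Expand √148 as a continued fraction. a₀ = ⌊√148⌋ = 12; iterate m_{k+1} = d_k·a_k − m_k, d_{k+1} = (148 − m_{k+1}²)/d_k, a_{k+1} = ⌊(a₀ + m_{k+1})/d_{k+1}⌋ (starting m₀ = 0, d₀ = 1), with convergents p_k = a_k·p_{k-1} + p_{k-2}, q_k = a_k·q_{k-1} + q_{k-2} (p₋₁ = 1, q₋₁ = 0):
  k = 0: a₀ = 12; p₀/q₀ = 12/1; p₀² − 148·q₀² = 144 − 148 = -4.
  k = 1: m = 12, d = 4, a = ⌊(12 + 12)/4⌋ = 6; p/q = (6·12 + 1)/(6·1 + 0) = 73/6; p² − 148·q² = 5329 − 5328 = 1.
  The first convergent with p² − 148·q² = 1 gives the fundamental solution (x₁, y₁) = (73, 6).
Step 2: Apply the recurrence (x_{n+1}, y_{n+1}) = (x₁x_n + 148y₁y_n, x₁y_n + y₁x_n) repeatedly.
  From (x_1, y_1) = (73, 6): x_2 = 73·73 + 148·6·6 = 10657; y_2 = 73·6 + 6·73 = 876.
  From (x_2, y_2) = (10657, 876): x_3 = 73·10657 + 148·6·876 = 1555849; y_3 = 73·876 + 6·10657 = 127890.
  From (x_3, y_3) = (1555849, 127890): x_4 = 73·1555849 + 148·6·127890 = 227143297; y_4 = 73·127890 + 6·1555849 = 18671064.
Step 3: Verify x_4² - 148·y_4² = 51594077372030209 - 51594077372030208 = 1 (should be 1). ✓

(x_1, y_1) = (73, 6); (x_4, y_4) = (227143297, 18671064).


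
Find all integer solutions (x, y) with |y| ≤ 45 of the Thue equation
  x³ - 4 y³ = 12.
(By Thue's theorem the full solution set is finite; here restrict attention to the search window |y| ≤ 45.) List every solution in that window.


The equation is x³ - 4y³ = 12. For fixed y, x³ = 4·y³ + 12, so a solution requires the RHS to be a perfect cube.
Strategy: iterate y from -45 to 45, compute RHS = 4·y³ + 12, and check whether it is a (positive or negative) perfect cube.
Check small values of y:
  y = 0: RHS = 12 is not a perfect cube.
  y = 1: RHS = 16 is not a perfect cube.
  y = -1: RHS = 8 = (2)³ ⇒ x = 2 works.
  y = 2: RHS = 44 is not a perfect cube.
  y = -2: RHS = -20 is not a perfect cube.
  y = 3: RHS = 120 is not a perfect cube.
  y = -3: RHS = -96 is not a perfect cube.
Continuing, at y = 5: RHS = 512 = (8)³ ⇒ x = 8 works.
Searching the remaining y in |y| ≤ 45 finds no further solutions.
Collected solutions: (2, -1), (8, 5).

Solutions (with |y| ≤ 45): (2, -1), (8, 5).


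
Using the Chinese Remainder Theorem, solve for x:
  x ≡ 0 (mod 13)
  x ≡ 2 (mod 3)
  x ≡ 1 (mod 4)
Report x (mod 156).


Moduli 13, 3, 4 are pairwise coprime; by CRT there is a unique solution modulo M = 13 · 3 · 4 = 156.
Solve pairwise, accumulating the modulus:
  Start with x ≡ 0 (mod 13).
  Combine with x ≡ 2 (mod 3): since gcd(13, 3) = 1, we get a unique residue mod 39.
    Write x = 0 + 13·t and substitute into x ≡ 2 (mod 3): 13·t ≡ 2 − 0 = 2 (mod 3).
    Reduce coefficients mod 3: 1·t ≡ 2 (mod 3).
    So t ≡ 2 (mod 3).
    Then x = 0 + 13·2 = 26, valid modulo lcm(13, 3) = 39: x ≡ 26 (mod 39).
  Combine with x ≡ 1 (mod 4): since gcd(39, 4) = 1, we get a unique residue mod 156.
    Write x = 26 + 39·t and substitute into x ≡ 1 (mod 4): 39·t ≡ 1 − 26 = -25 (mod 4).
    Reduce coefficients mod 4: 3·t ≡ 3 (mod 4).
    The inverse of 3 mod 4 is 3 (since 3·3 = 9 = 2·4 + 1), so t ≡ 3·3 = 9 ≡ 1 (mod 4).
    Then x = 26 + 39·1 = 65, valid modulo lcm(39, 4) = 156: x ≡ 65 (mod 156).
Verify: 65 mod 13 = 0 ✓, 65 mod 3 = 2 ✓, 65 mod 4 = 1 ✓.

x ≡ 65 (mod 156).


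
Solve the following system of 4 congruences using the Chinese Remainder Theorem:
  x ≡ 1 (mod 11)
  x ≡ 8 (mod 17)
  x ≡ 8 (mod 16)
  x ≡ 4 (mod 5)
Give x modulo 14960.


Product of moduli M = 11 · 17 · 16 · 5 = 14960.
Merge one congruence at a time:
  Start: x ≡ 1 (mod 11).
  Combine with x ≡ 8 (mod 17); new modulus lcm = 187.
    Write x = 1 + 11·t and substitute into x ≡ 8 (mod 17): 11·t ≡ 8 − 1 = 7 (mod 17).
    The inverse of 11 mod 17 is 14 (since 11·14 = 154 = 9·17 + 1), so t ≡ 14·7 = 98 ≡ 13 (mod 17).
    Then x = 1 + 11·13 = 144, valid modulo lcm(11, 17) = 187: x ≡ 144 (mod 187).
  Combine with x ≡ 8 (mod 16); new modulus lcm = 2992.
    Write x = 144 + 187·t and substitute into x ≡ 8 (mod 16): 187·t ≡ 8 − 144 = -136 (mod 16).
    Reduce coefficients mod 16: 11·t ≡ 8 (mod 16).
    The inverse of 11 mod 16 is 3 (since 11·3 = 33 = 2·16 + 1), so t ≡ 3·8 = 24 ≡ 8 (mod 16).
    Then x = 144 + 187·8 = 1640, valid modulo lcm(187, 16) = 2992: x ≡ 1640 (mod 2992).
  Combine with x ≡ 4 (mod 5); new modulus lcm = 14960.
    Write x = 1640 + 2992·t and substitute into x ≡ 4 (mod 5): 2992·t ≡ 4 − 1640 = -1636 (mod 5).
    Reduce coefficients mod 5: 2·t ≡ 4 (mod 5).
    The inverse of 2 mod 5 is 3 (since 2·3 = 6 = 1·5 + 1), so t ≡ 3·4 = 12 ≡ 2 (mod 5).
    Then x = 1640 + 2992·2 = 7624, valid modulo lcm(2992, 5) = 14960: x ≡ 7624 (mod 14960).
Verify against each original: 7624 mod 11 = 1, 7624 mod 17 = 8, 7624 mod 16 = 8, 7624 mod 5 = 4.

x ≡ 7624 (mod 14960).


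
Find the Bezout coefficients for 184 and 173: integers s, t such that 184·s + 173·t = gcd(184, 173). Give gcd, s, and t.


Euclidean algorithm on (184, 173) — divide until remainder is 0:
  184 = 1 · 173 + 11
  173 = 15 · 11 + 8
  11 = 1 · 8 + 3
  8 = 2 · 3 + 2
  3 = 1 · 2 + 1
  2 = 2 · 1 + 0
gcd(184, 173) = 1.
Track Bezout coefficients alongside the remainders: start with r₀ = 184 = a·1 + b·0 (s = 1, t = 0) and r₁ = 173 = a·0 + b·1 (s = 0, t = 1); each new remainder r_{k+1} = r_{k-1} − q_k·r_k inherits s_{k+1} = s_{k-1} − q_k·s_k, t_{k+1} = t_{k-1} − q_k·t_k, so r_k = a·s_k + b·t_k at every step:
  q = 1: r = 11, s = 1 − 1·0 = 1, t = 0 − 1·1 = -1  (check: 184·1 + 173·(-1) = 11)
  q = 15: r = 8, s = 0 − 15·1 = -15, t = 1 − 15·(-1) = 16  (check: 184·(-15) + 173·16 = 8)
  q = 1: r = 3, s = 1 − 1·(-15) = 16, t = -1 − 1·16 = -17  (check: 184·16 + 173·(-17) = 3)
  q = 2: r = 2, s = -15 − 2·16 = -47, t = 16 − 2·(-17) = 50  (check: 184·(-47) + 173·50 = 2)
  q = 1: r = 1, s = 16 − 1·(-47) = 63, t = -17 − 1·50 = -67  (check: 184·63 + 173·(-67) = 1)
The row with r = 1 (the gcd) gives the Bezout coefficients s = 63, t = -67.
Result: 184 · (63) + 173 · (-67) = 1.

gcd(184, 173) = 1; s = 63, t = -67 (check: 184·63 + 173·(-67) = 1).


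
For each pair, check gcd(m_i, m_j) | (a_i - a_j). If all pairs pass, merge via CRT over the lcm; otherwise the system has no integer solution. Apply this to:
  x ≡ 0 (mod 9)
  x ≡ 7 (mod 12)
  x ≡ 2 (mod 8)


Moduli 9, 12, 8 are not pairwise coprime, so CRT works modulo lcm(m_i) when all pairwise compatibility conditions hold.
Pairwise compatibility: gcd(m_i, m_j) must divide a_i - a_j for every pair.
Merge one congruence at a time:
  Start: x ≡ 0 (mod 9).
  Combine with x ≡ 7 (mod 12): gcd(9, 12) = 3, and 7 - 0 = 7 is NOT divisible by 3.
    ⇒ system is inconsistent (no integer solution).

No solution (the system is inconsistent).


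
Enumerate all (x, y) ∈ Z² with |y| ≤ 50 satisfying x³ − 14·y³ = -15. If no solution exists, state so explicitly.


The equation is x³ - 14y³ = -15. For fixed y, x³ = 14·y³ − 15, so a solution requires the RHS to be a perfect cube.
Strategy: iterate y from -50 to 50, compute RHS = 14·y³ − 15, and check whether it is a (positive or negative) perfect cube.
Check small values of y:
  y = 0: RHS = -15 is not a perfect cube.
  y = 1: RHS = -1 = (-1)³ ⇒ x = -1 works.
  y = -1: RHS = -29 is not a perfect cube.
  y = 2: RHS = 97 is not a perfect cube.
  y = -2: RHS = -127 is not a perfect cube.
  y = 3: RHS = 363 is not a perfect cube.
  y = -3: RHS = -393 is not a perfect cube.
Continuing the search up to |y| = 50 finds no further solutions beyond those listed.
Collected solutions: (-1, 1).

Solutions (with |y| ≤ 50): (-1, 1).


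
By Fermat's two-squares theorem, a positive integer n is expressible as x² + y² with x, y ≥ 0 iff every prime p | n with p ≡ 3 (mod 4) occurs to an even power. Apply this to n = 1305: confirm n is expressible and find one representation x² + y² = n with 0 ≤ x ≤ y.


Step 1: Factor n = 1305 = 3^2 · 5 · 29.
Step 2: Check the mod-4 condition on each prime factor: 3 ≡ 3 (mod 4), exponent 2 (must be even); 5 ≡ 1 (mod 4), exponent 1; 29 ≡ 1 (mod 4), exponent 1.
All primes ≡ 3 (mod 4) appear to even exponent (or don't appear), so by the two-squares theorem n IS expressible as a sum of two squares.
Step 3: Build a representation. Group n = k² · m with k = 3 and m = 5 · 29 = 145 (a product of primes ≡ 1 (mod 4)); a representation of m scales to one of n via (k·x)² + (k·y)² = k²(x² + y²). Each prime p ≡ 1 (mod 4) is itself a sum of two squares; find a² by testing p − a² for a perfect square:
  5: 5 − 1² = 4 = 2² ⇒ 5 = 1² + 2².
  29: 29 − 1² = 28, 29 − 2² = 25 = 5² ⇒ 29 = 2² + 5².
  Combine using the Brahmagupta–Fibonacci identity (a² + b²)(c² + d²) = (ac − bd)² + (ad + bc)² = (ac + bd)² + (ad − bc)²:
  5 · 29 = 145: from (1² + 2²)(2² + 5²), take (1·2 − 2·5, 1·5 + 2·2) = (2 − 10, 5 + 4) = (-8, 9); dropping signs (only squares matter) gives (8, 9); check 8² + 9² = 64 + 81 = 145 ✓.
  Scale by k = 3: (3·8, 3·9) = (24, 27).
Step 4: Order so x ≤ y and verify: 24² + 27² = 576 + 729 = 1305 = n. ✓

n = 1305 = 24² + 27² (one valid representation with x ≤ y).


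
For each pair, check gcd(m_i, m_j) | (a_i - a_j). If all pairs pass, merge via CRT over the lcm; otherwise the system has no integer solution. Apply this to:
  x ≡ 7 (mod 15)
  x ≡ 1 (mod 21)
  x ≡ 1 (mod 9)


Moduli 15, 21, 9 are not pairwise coprime, so CRT works modulo lcm(m_i) when all pairwise compatibility conditions hold.
Pairwise compatibility: gcd(m_i, m_j) must divide a_i - a_j for every pair.
Merge one congruence at a time:
  Start: x ≡ 7 (mod 15).
  Combine with x ≡ 1 (mod 21): gcd(15, 21) = 3; 1 - 7 = -6, which IS divisible by 3, so compatible.
    Write x = 7 + 15·t and substitute into x ≡ 1 (mod 21): 15·t ≡ 1 − 7 = -6 (mod 21).
    Divide the congruence (and modulus) by g = 3: 5·t ≡ -2 (mod 7).
    Reduce coefficients mod 7: 5·t ≡ 5 (mod 7).
    The inverse of 5 mod 7 is 3 (since 5·3 = 15 = 2·7 + 1), so t ≡ 3·5 = 15 ≡ 1 (mod 7).
    Then x = 7 + 15·1 = 22, valid modulo lcm(15, 21) = 105: x ≡ 22 (mod 105).
  Combine with x ≡ 1 (mod 9): gcd(105, 9) = 3; 1 - 22 = -21, which IS divisible by 3, so compatible.
    Write x = 22 + 105·t and substitute into x ≡ 1 (mod 9): 105·t ≡ 1 − 22 = -21 (mod 9).
    Divide the congruence (and modulus) by g = 3: 35·t ≡ -7 (mod 3).
    Reduce coefficients mod 3: 2·t ≡ 2 (mod 3).
    The inverse of 2 mod 3 is 2 (since 2·2 = 4 = 1·3 + 1), so t ≡ 2·2 = 4 ≡ 1 (mod 3).
    Then x = 22 + 105·1 = 127, valid modulo lcm(105, 9) = 315: x ≡ 127 (mod 315).
Verify: 127 mod 15 = 7, 127 mod 21 = 1, 127 mod 9 = 1.

x ≡ 127 (mod 315).


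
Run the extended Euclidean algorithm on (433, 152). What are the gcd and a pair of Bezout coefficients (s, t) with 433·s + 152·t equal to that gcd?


Euclidean algorithm on (433, 152) — divide until remainder is 0:
  433 = 2 · 152 + 129
  152 = 1 · 129 + 23
  129 = 5 · 23 + 14
  23 = 1 · 14 + 9
  14 = 1 · 9 + 5
  9 = 1 · 5 + 4
  5 = 1 · 4 + 1
  4 = 4 · 1 + 0
gcd(433, 152) = 1.
Track Bezout coefficients alongside the remainders: start with r₀ = 433 = a·1 + b·0 (s = 1, t = 0) and r₁ = 152 = a·0 + b·1 (s = 0, t = 1); each new remainder r_{k+1} = r_{k-1} − q_k·r_k inherits s_{k+1} = s_{k-1} − q_k·s_k, t_{k+1} = t_{k-1} − q_k·t_k, so r_k = a·s_k + b·t_k at every step:
  q = 2: r = 129, s = 1 − 2·0 = 1, t = 0 − 2·1 = -2  (check: 433·1 + 152·(-2) = 129)
  q = 1: r = 23, s = 0 − 1·1 = -1, t = 1 − 1·(-2) = 3  (check: 433·(-1) + 152·3 = 23)
  q = 5: r = 14, s = 1 − 5·(-1) = 6, t = -2 − 5·3 = -17  (check: 433·6 + 152·(-17) = 14)
  q = 1: r = 9, s = -1 − 1·6 = -7, t = 3 − 1·(-17) = 20  (check: 433·(-7) + 152·20 = 9)
  q = 1: r = 5, s = 6 − 1·(-7) = 13, t = -17 − 1·20 = -37  (check: 433·13 + 152·(-37) = 5)
  q = 1: r = 4, s = -7 − 1·13 = -20, t = 20 − 1·(-37) = 57  (check: 433·(-20) + 152·57 = 4)
  q = 1: r = 1, s = 13 − 1·(-20) = 33, t = -37 − 1·57 = -94  (check: 433·33 + 152·(-94) = 1)
The row with r = 1 (the gcd) gives the Bezout coefficients s = 33, t = -94.
Result: 433 · (33) + 152 · (-94) = 1.

gcd(433, 152) = 1; s = 33, t = -94 (check: 433·33 + 152·(-94) = 1).


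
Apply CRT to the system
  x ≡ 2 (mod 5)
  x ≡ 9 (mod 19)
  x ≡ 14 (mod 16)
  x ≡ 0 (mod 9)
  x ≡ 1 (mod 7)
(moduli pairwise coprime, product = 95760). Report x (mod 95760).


Product of moduli M = 5 · 19 · 16 · 9 · 7 = 95760.
Merge one congruence at a time:
  Start: x ≡ 2 (mod 5).
  Combine with x ≡ 9 (mod 19); new modulus lcm = 95.
    Write x = 2 + 5·t and substitute into x ≡ 9 (mod 19): 5·t ≡ 9 − 2 = 7 (mod 19).
    The inverse of 5 mod 19 is 4 (since 5·4 = 20 = 1·19 + 1), so t ≡ 4·7 = 28 ≡ 9 (mod 19).
    Then x = 2 + 5·9 = 47, valid modulo lcm(5, 19) = 95: x ≡ 47 (mod 95).
  Combine with x ≡ 14 (mod 16); new modulus lcm = 1520.
    Write x = 47 + 95·t and substitute into x ≡ 14 (mod 16): 95·t ≡ 14 − 47 = -33 (mod 16).
    Reduce coefficients mod 16: 15·t ≡ 15 (mod 16).
    The inverse of 15 mod 16 is 15 (since 15·15 = 225 = 14·16 + 1), so t ≡ 15·15 = 225 ≡ 1 (mod 16).
    Then x = 47 + 95·1 = 142, valid modulo lcm(95, 16) = 1520: x ≡ 142 (mod 1520).
  Combine with x ≡ 0 (mod 9); new modulus lcm = 13680.
    Write x = 142 + 1520·t and substitute into x ≡ 0 (mod 9): 1520·t ≡ 0 − 142 = -142 (mod 9).
    Reduce coefficients mod 9: 8·t ≡ 2 (mod 9).
    The inverse of 8 mod 9 is 8 (since 8·8 = 64 = 7·9 + 1), so t ≡ 8·2 = 16 ≡ 7 (mod 9).
    Then x = 142 + 1520·7 = 10782, valid modulo lcm(1520, 9) = 13680: x ≡ 10782 (mod 13680).
  Combine with x ≡ 1 (mod 7); new modulus lcm = 95760.
    Write x = 10782 + 13680·t and substitute into x ≡ 1 (mod 7): 13680·t ≡ 1 − 10782 = -10781 (mod 7).
    Reduce coefficients mod 7: 2·t ≡ 6 (mod 7).
    The inverse of 2 mod 7 is 4 (since 2·4 = 8 = 1·7 + 1), so t ≡ 4·6 = 24 ≡ 3 (mod 7).
    Then x = 10782 + 13680·3 = 51822, valid modulo lcm(13680, 7) = 95760: x ≡ 51822 (mod 95760).
Verify against each original: 51822 mod 5 = 2, 51822 mod 19 = 9, 51822 mod 16 = 14, 51822 mod 9 = 0, 51822 mod 7 = 1.

x ≡ 51822 (mod 95760).


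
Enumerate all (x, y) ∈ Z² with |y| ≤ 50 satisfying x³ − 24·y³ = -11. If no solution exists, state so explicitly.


The equation is x³ - 24y³ = -11. For fixed y, x³ = 24·y³ − 11, so a solution requires the RHS to be a perfect cube.
Strategy: iterate y from -50 to 50, compute RHS = 24·y³ − 11, and check whether it is a (positive or negative) perfect cube.
Check small values of y:
  y = 0: RHS = -11 is not a perfect cube.
  y = 1: RHS = 13 is not a perfect cube.
  y = -1: RHS = -35 is not a perfect cube.
  y = 2: RHS = 181 is not a perfect cube.
  y = -2: RHS = -203 is not a perfect cube.
  y = 3: RHS = 637 is not a perfect cube.
  y = -3: RHS = -659 is not a perfect cube.
Continuing the search up to |y| = 50 finds no solutions either.
No (x, y) in the scanned range satisfies the equation.

No integer solutions with |y| ≤ 50.


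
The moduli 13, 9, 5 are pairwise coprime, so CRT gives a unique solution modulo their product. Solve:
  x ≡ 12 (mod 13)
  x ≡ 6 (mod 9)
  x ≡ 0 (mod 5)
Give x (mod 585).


Moduli 13, 9, 5 are pairwise coprime; by CRT there is a unique solution modulo M = 13 · 9 · 5 = 585.
Solve pairwise, accumulating the modulus:
  Start with x ≡ 12 (mod 13).
  Combine with x ≡ 6 (mod 9): since gcd(13, 9) = 1, we get a unique residue mod 117.
    Write x = 12 + 13·t and substitute into x ≡ 6 (mod 9): 13·t ≡ 6 − 12 = -6 (mod 9).
    Reduce coefficients mod 9: 4·t ≡ 3 (mod 9).
    The inverse of 4 mod 9 is 7 (since 4·7 = 28 = 3·9 + 1), so t ≡ 7·3 = 21 ≡ 3 (mod 9).
    Then x = 12 + 13·3 = 51, valid modulo lcm(13, 9) = 117: x ≡ 51 (mod 117).
  Combine with x ≡ 0 (mod 5): since gcd(117, 5) = 1, we get a unique residue mod 585.
    Write x = 51 + 117·t and substitute into x ≡ 0 (mod 5): 117·t ≡ 0 − 51 = -51 (mod 5).
    Reduce coefficients mod 5: 2·t ≡ 4 (mod 5).
    The inverse of 2 mod 5 is 3 (since 2·3 = 6 = 1·5 + 1), so t ≡ 3·4 = 12 ≡ 2 (mod 5).
    Then x = 51 + 117·2 = 285, valid modulo lcm(117, 5) = 585: x ≡ 285 (mod 585).
Verify: 285 mod 13 = 12 ✓, 285 mod 9 = 6 ✓, 285 mod 5 = 0 ✓.

x ≡ 285 (mod 585).


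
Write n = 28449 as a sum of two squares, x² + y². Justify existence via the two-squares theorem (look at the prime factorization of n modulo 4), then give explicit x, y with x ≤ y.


Step 1: Factor n = 28449 = 3^2 · 29 · 109.
Step 2: Check the mod-4 condition on each prime factor: 3 ≡ 3 (mod 4), exponent 2 (must be even); 29 ≡ 1 (mod 4), exponent 1; 109 ≡ 1 (mod 4), exponent 1.
All primes ≡ 3 (mod 4) appear to even exponent (or don't appear), so by the two-squares theorem n IS expressible as a sum of two squares.
Step 3: Build a representation. Group n = k² · m with k = 3 and m = 29 · 109 = 3161 (a product of primes ≡ 1 (mod 4)); a representation of m scales to one of n via (k·x)² + (k·y)² = k²(x² + y²). Each prime p ≡ 1 (mod 4) is itself a sum of two squares; find a² by testing p − a² for a perfect square:
  29: 29 − 1² = 28, 29 − 2² = 25 = 5² ⇒ 29 = 2² + 5².
  109: 109 − 1² = 108, 109 − 2² = 105, 109 − 3² = 100 = 10² ⇒ 109 = 3² + 10².
  Combine using the Brahmagupta–Fibonacci identity (a² + b²)(c² + d²) = (ac − bd)² + (ad + bc)² = (ac + bd)² + (ad − bc)²:
  29 · 109 = 3161: from (2² + 5²)(3² + 10²), take (2·3 − 5·10, 2·10 + 5·3) = (6 − 50, 20 + 15) = (-44, 35); dropping signs (only squares matter) gives (44, 35); check 44² + 35² = 1936 + 1225 = 3161 ✓.
  Scale by k = 3: (3·44, 3·35) = (132, 105).
Step 4: Order so x ≤ y and verify: 105² + 132² = 11025 + 17424 = 28449 = n. ✓

n = 28449 = 105² + 132² (one valid representation with x ≤ y).


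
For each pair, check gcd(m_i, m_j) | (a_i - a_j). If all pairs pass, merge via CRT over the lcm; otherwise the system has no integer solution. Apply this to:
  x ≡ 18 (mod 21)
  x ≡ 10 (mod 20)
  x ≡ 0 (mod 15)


Moduli 21, 20, 15 are not pairwise coprime, so CRT works modulo lcm(m_i) when all pairwise compatibility conditions hold.
Pairwise compatibility: gcd(m_i, m_j) must divide a_i - a_j for every pair.
Merge one congruence at a time:
  Start: x ≡ 18 (mod 21).
  Combine with x ≡ 10 (mod 20): gcd(21, 20) = 1; 10 - 18 = -8, which IS divisible by 1, so compatible.
    Write x = 18 + 21·t and substitute into x ≡ 10 (mod 20): 21·t ≡ 10 − 18 = -8 (mod 20).
    Reduce coefficients mod 20: 1·t ≡ 12 (mod 20).
    So t ≡ 12 (mod 20).
    Then x = 18 + 21·12 = 270, valid modulo lcm(21, 20) = 420: x ≡ 270 (mod 420).
  Combine with x ≡ 0 (mod 15): gcd(420, 15) = 15; 0 - 270 = -270, which IS divisible by 15, so compatible.
    Write x = 270 + 420·t and substitute into x ≡ 0 (mod 15): 420·t ≡ 0 − 270 = -270 (mod 15).
    Divide the congruence (and modulus) by g = 15: 28·t ≡ -18 (mod 1).
    Modulo 1 every t works; take t = 0.
    Then x = 270 + 420·0 = 270, valid modulo lcm(420, 15) = 420: x ≡ 270 (mod 420).
Verify: 270 mod 21 = 18, 270 mod 20 = 10, 270 mod 15 = 0.

x ≡ 270 (mod 420).


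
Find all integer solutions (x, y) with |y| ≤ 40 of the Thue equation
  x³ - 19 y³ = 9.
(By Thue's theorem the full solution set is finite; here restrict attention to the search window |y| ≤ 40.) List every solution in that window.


The equation is x³ - 19y³ = 9. For fixed y, x³ = 19·y³ + 9, so a solution requires the RHS to be a perfect cube.
Strategy: iterate y from -40 to 40, compute RHS = 19·y³ + 9, and check whether it is a (positive or negative) perfect cube.
Check small values of y:
  y = 0: RHS = 9 is not a perfect cube.
  y = 1: RHS = 28 is not a perfect cube.
  y = -1: RHS = -10 is not a perfect cube.
  y = 2: RHS = 161 is not a perfect cube.
  y = -2: RHS = -143 is not a perfect cube.
  y = 3: RHS = 522 is not a perfect cube.
  y = -3: RHS = -504 is not a perfect cube.
Continuing the search up to |y| = 40 finds no solutions either.
No (x, y) in the scanned range satisfies the equation.

No integer solutions with |y| ≤ 40.


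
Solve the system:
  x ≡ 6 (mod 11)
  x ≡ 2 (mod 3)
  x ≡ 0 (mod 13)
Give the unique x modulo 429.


Moduli 11, 3, 13 are pairwise coprime; by CRT there is a unique solution modulo M = 11 · 3 · 13 = 429.
Solve pairwise, accumulating the modulus:
  Start with x ≡ 6 (mod 11).
  Combine with x ≡ 2 (mod 3): since gcd(11, 3) = 1, we get a unique residue mod 33.
    Write x = 6 + 11·t and substitute into x ≡ 2 (mod 3): 11·t ≡ 2 − 6 = -4 (mod 3).
    Reduce coefficients mod 3: 2·t ≡ 2 (mod 3).
    The inverse of 2 mod 3 is 2 (since 2·2 = 4 = 1·3 + 1), so t ≡ 2·2 = 4 ≡ 1 (mod 3).
    Then x = 6 + 11·1 = 17, valid modulo lcm(11, 3) = 33: x ≡ 17 (mod 33).
  Combine with x ≡ 0 (mod 13): since gcd(33, 13) = 1, we get a unique residue mod 429.
    Write x = 17 + 33·t and substitute into x ≡ 0 (mod 13): 33·t ≡ 0 − 17 = -17 (mod 13).
    Reduce coefficients mod 13: 7·t ≡ 9 (mod 13).
    The inverse of 7 mod 13 is 2 (since 7·2 = 14 = 1·13 + 1), so t ≡ 2·9 = 18 ≡ 5 (mod 13).
    Then x = 17 + 33·5 = 182, valid modulo lcm(33, 13) = 429: x ≡ 182 (mod 429).
Verify: 182 mod 11 = 6 ✓, 182 mod 3 = 2 ✓, 182 mod 13 = 0 ✓.

x ≡ 182 (mod 429).


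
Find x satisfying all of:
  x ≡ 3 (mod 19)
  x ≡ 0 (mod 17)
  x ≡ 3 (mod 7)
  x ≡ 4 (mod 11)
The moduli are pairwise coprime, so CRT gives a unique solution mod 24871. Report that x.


Product of moduli M = 19 · 17 · 7 · 11 = 24871.
Merge one congruence at a time:
  Start: x ≡ 3 (mod 19).
  Combine with x ≡ 0 (mod 17); new modulus lcm = 323.
    Write x = 3 + 19·t and substitute into x ≡ 0 (mod 17): 19·t ≡ 0 − 3 = -3 (mod 17).
    Reduce coefficients mod 17: 2·t ≡ 14 (mod 17).
    The inverse of 2 mod 17 is 9 (since 2·9 = 18 = 1·17 + 1), so t ≡ 9·14 = 126 ≡ 7 (mod 17).
    Then x = 3 + 19·7 = 136, valid modulo lcm(19, 17) = 323: x ≡ 136 (mod 323).
  Combine with x ≡ 3 (mod 7); new modulus lcm = 2261.
    Write x = 136 + 323·t and substitute into x ≡ 3 (mod 7): 323·t ≡ 3 − 136 = -133 (mod 7).
    Reduce coefficients mod 7: 1·t ≡ 0 (mod 7).
    So t ≡ 0 (mod 7).
    Then x = 136 + 323·0 = 136, valid modulo lcm(323, 7) = 2261: x ≡ 136 (mod 2261).
  Combine with x ≡ 4 (mod 11); new modulus lcm = 24871.
    Write x = 136 + 2261·t and substitute into x ≡ 4 (mod 11): 2261·t ≡ 4 − 136 = -132 (mod 11).
    Reduce coefficients mod 11: 6·t ≡ 0 (mod 11).
    The inverse of 6 mod 11 is 2 (since 6·2 = 12 = 1·11 + 1), so t ≡ 2·0 = 0 ≡ 0 (mod 11).
    Then x = 136 + 2261·0 = 136, valid modulo lcm(2261, 11) = 24871: x ≡ 136 (mod 24871).
Verify against each original: 136 mod 19 = 3, 136 mod 17 = 0, 136 mod 7 = 3, 136 mod 11 = 4.

x ≡ 136 (mod 24871).


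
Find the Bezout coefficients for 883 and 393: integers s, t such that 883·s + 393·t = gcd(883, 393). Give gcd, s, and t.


Euclidean algorithm on (883, 393) — divide until remainder is 0:
  883 = 2 · 393 + 97
  393 = 4 · 97 + 5
  97 = 19 · 5 + 2
  5 = 2 · 2 + 1
  2 = 2 · 1 + 0
gcd(883, 393) = 1.
Track Bezout coefficients alongside the remainders: start with r₀ = 883 = a·1 + b·0 (s = 1, t = 0) and r₁ = 393 = a·0 + b·1 (s = 0, t = 1); each new remainder r_{k+1} = r_{k-1} − q_k·r_k inherits s_{k+1} = s_{k-1} − q_k·s_k, t_{k+1} = t_{k-1} − q_k·t_k, so r_k = a·s_k + b·t_k at every step:
  q = 2: r = 97, s = 1 − 2·0 = 1, t = 0 − 2·1 = -2  (check: 883·1 + 393·(-2) = 97)
  q = 4: r = 5, s = 0 − 4·1 = -4, t = 1 − 4·(-2) = 9  (check: 883·(-4) + 393·9 = 5)
  q = 19: r = 2, s = 1 − 19·(-4) = 77, t = -2 − 19·9 = -173  (check: 883·77 + 393·(-173) = 2)
  q = 2: r = 1, s = -4 − 2·77 = -158, t = 9 − 2·(-173) = 355  (check: 883·(-158) + 393·355 = 1)
The row with r = 1 (the gcd) gives the Bezout coefficients s = -158, t = 355.
Result: 883 · (-158) + 393 · (355) = 1.

gcd(883, 393) = 1; s = -158, t = 355 (check: 883·(-158) + 393·355 = 1).
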